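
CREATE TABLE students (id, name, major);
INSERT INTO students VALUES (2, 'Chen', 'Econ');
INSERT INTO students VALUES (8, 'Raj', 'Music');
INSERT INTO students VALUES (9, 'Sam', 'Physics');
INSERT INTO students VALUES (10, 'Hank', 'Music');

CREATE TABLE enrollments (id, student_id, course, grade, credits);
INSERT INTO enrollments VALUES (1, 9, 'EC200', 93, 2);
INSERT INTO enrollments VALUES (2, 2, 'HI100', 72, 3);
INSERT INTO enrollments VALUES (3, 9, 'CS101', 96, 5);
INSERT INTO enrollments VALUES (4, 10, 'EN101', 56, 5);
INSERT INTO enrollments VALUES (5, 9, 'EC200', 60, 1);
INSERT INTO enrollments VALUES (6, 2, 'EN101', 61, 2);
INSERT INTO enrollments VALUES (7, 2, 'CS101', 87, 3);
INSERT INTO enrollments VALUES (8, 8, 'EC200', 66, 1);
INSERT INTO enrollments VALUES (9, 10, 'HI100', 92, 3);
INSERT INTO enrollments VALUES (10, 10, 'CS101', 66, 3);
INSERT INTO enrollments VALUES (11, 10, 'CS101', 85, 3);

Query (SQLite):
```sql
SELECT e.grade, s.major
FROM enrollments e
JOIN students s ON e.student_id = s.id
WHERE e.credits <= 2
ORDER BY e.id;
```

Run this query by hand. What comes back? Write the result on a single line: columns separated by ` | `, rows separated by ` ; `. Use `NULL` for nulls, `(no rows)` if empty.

Each enrollments row matches the students row where student_id = students.id.
Then keep rows with e.credits <= 2.

93 | Physics ; 60 | Physics ; 61 | Econ ; 66 | Music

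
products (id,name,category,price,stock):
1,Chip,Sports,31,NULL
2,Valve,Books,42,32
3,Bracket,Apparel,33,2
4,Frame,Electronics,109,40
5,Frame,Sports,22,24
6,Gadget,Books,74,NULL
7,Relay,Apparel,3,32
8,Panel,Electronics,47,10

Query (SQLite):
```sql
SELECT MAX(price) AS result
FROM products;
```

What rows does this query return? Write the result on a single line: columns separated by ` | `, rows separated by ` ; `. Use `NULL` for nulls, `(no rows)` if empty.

109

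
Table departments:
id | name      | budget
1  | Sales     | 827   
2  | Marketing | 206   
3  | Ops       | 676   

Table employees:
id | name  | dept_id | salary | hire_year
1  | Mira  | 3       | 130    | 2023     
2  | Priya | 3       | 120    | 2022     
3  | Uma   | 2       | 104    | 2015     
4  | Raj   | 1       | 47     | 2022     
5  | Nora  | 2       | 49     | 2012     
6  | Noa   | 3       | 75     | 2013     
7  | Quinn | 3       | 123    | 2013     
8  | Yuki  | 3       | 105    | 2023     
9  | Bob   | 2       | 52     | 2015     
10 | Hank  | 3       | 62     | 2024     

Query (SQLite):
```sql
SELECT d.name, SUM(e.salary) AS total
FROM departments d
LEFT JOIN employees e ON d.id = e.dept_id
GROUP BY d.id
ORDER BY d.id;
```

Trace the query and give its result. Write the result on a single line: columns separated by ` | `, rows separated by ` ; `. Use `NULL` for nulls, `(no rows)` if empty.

LEFT JOIN keeps every departments row; unmatched ones get NULL for employees columns.
Group by departments.id and compute SUM(e.salary). SUM over an all-NULL group is NULL.
  1: ids {4} → SUM(e.salary)=47
  2: ids {3, 5, 9} → SUM(e.salary)=205
  3: ids {1, 2, 6, 7, 8, 10} → SUM(e.salary)=615

Sales | 47 ; Marketing | 205 ; Ops | 615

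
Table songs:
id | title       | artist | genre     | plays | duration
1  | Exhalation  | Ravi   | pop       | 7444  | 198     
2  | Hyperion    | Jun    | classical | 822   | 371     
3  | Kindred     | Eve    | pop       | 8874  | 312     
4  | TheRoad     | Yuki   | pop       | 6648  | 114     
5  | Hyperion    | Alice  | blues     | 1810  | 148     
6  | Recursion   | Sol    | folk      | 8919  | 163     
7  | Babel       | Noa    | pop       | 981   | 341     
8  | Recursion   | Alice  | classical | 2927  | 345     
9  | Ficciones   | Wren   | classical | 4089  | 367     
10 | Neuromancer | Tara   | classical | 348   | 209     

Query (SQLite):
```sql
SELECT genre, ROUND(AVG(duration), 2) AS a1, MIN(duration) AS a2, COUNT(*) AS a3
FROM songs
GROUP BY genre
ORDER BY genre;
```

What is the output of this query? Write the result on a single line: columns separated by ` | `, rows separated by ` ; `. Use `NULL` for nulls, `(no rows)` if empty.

Group songs by genre.
Per group compute: ROUND(AVG(duration), 2), MIN(duration), COUNT(*).
  blues: ids {5} → ROUND(AVG(duration), 2)=148, MIN(duration)=148, COUNT(*)=1
  classical: ids {2, 8, 9, 10} → ROUND(AVG(duration), 2)=323, MIN(duration)=209, COUNT(*)=4
  folk: ids {6} → ROUND(AVG(duration), 2)=163, MIN(duration)=163, COUNT(*)=1
  pop: ids {1, 3, 4, 7} → ROUND(AVG(duration), 2)=241.25, MIN(duration)=114, COUNT(*)=4

blues | 148 | 148 | 1 ; classical | 323 | 209 | 4 ; folk | 163 | 163 | 1 ; pop | 241.25 | 114 | 4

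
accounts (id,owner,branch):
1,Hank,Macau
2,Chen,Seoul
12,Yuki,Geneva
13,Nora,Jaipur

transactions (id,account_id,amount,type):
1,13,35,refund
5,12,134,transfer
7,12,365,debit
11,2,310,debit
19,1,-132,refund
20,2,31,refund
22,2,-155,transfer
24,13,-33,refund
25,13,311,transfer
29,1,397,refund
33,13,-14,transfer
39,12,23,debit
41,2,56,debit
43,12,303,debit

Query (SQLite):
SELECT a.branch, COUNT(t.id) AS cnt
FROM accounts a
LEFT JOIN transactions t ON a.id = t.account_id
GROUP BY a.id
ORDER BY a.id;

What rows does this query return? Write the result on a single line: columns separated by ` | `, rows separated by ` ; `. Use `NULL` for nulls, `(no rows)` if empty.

LEFT JOIN keeps every accounts row; unmatched ones get NULL for transactions columns.
Group by accounts.id and compute COUNT(t.id). COUNT(col) of an all-NULL group is 0.
  1: ids {19, 29} → COUNT(t.id)=2
  2: ids {11, 20, 22, 41} → COUNT(t.id)=4
  12: ids {5, 7, 39, 43} → COUNT(t.id)=4
  13: ids {1, 24, 25, 33} → COUNT(t.id)=4

Macau | 2 ; Seoul | 4 ; Geneva | 4 ; Jaipur | 4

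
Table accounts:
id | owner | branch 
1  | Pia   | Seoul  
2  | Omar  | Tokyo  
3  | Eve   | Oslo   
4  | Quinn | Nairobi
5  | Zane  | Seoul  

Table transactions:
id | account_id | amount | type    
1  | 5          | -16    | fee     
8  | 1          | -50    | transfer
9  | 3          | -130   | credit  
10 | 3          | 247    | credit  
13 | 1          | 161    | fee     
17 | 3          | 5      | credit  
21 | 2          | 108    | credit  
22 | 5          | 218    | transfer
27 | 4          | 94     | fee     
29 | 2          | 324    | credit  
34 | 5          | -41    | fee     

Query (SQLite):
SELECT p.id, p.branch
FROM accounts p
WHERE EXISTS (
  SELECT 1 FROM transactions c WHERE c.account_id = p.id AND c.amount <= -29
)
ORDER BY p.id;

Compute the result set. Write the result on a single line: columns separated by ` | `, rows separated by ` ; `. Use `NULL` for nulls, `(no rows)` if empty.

For each accounts row, check whether any transactions with matching account_id has amount <= -29.
Keep rows where that is true.

1 | Seoul ; 3 | Oslo ; 5 | Seoul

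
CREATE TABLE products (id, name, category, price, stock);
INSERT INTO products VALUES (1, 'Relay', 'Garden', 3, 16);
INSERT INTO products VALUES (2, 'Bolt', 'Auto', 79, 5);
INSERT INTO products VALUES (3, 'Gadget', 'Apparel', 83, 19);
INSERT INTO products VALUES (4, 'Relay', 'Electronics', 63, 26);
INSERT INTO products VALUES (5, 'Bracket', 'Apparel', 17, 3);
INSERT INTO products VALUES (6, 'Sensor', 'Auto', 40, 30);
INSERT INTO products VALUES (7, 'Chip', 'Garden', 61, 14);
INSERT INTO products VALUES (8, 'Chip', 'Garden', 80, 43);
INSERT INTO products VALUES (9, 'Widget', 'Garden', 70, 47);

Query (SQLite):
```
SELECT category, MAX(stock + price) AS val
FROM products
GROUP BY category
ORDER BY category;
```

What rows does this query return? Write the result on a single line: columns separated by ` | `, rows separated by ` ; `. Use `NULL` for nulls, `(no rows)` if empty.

Apparel | 102 ; Auto | 84 ; Electronics | 89 ; Garden | 123

For each row compute stock + price.
Group by category; take MAX of the expression per group.
  Apparel: ids {3, 5} → MAX(stock + price)=102
  Auto: ids {2, 6} → MAX(stock + price)=84
  Electronics: ids {4} → MAX(stock + price)=89
  Garden: ids {1, 7, 8, 9} → MAX(stock + price)=123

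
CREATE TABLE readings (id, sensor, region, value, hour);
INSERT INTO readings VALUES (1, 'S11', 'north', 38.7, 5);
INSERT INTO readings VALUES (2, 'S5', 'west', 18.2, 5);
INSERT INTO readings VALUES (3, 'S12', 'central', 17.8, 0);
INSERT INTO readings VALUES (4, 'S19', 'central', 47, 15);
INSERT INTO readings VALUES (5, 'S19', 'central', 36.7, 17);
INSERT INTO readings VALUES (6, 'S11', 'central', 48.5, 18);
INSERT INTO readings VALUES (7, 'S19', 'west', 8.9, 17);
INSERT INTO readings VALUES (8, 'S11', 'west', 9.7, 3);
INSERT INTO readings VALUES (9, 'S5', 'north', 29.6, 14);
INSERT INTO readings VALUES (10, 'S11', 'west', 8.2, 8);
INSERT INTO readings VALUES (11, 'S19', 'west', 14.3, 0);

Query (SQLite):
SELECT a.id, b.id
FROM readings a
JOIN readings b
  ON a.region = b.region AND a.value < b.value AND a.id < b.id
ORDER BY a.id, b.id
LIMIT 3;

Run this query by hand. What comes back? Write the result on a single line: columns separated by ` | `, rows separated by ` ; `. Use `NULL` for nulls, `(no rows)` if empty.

Pairs (a,b) with same region, a.value < b.value, a.id < b.id.
region groups: central:{3,4,5,6} north:{1,9} west:{2,7,8,10,11}
Ordered by (a.id, b.id); first 3.

3 | 4 ; 3 | 5 ; 3 | 6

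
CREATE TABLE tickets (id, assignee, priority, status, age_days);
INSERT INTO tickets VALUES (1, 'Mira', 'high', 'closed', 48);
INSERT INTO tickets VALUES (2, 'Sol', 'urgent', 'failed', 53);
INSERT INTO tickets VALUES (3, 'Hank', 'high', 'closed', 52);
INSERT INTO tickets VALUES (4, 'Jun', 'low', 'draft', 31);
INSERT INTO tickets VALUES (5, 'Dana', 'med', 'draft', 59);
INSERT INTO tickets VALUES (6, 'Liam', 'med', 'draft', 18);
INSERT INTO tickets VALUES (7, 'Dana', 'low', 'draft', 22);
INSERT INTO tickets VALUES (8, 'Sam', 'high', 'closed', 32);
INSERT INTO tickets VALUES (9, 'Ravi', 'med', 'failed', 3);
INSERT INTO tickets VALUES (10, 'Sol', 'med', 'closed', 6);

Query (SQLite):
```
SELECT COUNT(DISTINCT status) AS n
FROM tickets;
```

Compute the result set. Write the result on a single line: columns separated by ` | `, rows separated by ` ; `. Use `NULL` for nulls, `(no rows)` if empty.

3

Count distinct non-NULL status values.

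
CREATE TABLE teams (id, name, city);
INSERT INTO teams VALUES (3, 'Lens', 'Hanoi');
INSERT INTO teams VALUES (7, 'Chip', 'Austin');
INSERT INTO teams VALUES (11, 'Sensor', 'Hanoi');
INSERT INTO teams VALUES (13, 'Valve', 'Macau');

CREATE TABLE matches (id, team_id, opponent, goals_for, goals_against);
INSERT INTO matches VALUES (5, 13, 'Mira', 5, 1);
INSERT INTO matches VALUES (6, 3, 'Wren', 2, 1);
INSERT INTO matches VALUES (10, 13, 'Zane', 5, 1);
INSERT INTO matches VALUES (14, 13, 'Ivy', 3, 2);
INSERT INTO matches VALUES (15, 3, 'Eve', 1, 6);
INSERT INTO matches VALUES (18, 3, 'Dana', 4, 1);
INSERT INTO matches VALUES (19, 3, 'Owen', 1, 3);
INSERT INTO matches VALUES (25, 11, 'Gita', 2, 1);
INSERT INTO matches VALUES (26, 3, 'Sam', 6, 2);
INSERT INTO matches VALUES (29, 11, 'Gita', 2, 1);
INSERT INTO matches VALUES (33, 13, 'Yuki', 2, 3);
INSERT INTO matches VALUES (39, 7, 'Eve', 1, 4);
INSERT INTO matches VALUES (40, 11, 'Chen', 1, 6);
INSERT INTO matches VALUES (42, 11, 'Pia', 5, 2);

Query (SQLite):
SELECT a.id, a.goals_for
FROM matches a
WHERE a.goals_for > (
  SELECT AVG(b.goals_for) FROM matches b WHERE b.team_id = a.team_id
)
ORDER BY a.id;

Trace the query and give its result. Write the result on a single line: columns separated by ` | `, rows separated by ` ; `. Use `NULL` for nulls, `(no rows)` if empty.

For each matches row a, compute AVG(goals_for) over rows sharing a.team_id.
Keep row a if a.goals_for > that per-group AVG.
  team_id=3: AVG(goals_for) = 2.8
  team_id=7: AVG(goals_for) = 1.0
  team_id=11: AVG(goals_for) = 2.5
  team_id=13: AVG(goals_for) = 3.75

5 | 5 ; 10 | 5 ; 18 | 4 ; 26 | 6 ; 42 | 5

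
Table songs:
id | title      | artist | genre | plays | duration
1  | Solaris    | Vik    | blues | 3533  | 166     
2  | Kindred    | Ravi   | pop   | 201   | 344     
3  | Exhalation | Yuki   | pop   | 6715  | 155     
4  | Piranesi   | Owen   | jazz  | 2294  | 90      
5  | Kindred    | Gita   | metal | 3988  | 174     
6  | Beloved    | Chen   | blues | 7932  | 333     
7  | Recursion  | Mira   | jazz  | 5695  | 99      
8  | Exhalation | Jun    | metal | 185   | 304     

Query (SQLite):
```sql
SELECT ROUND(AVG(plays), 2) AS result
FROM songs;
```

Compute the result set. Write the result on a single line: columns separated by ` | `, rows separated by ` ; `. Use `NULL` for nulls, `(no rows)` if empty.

3817.88

All plays values: [3533, 201, 6715, 2294, 3988, 7932, 5695, 185].
AVG = 30543 / 8 (rounded to 2 dp).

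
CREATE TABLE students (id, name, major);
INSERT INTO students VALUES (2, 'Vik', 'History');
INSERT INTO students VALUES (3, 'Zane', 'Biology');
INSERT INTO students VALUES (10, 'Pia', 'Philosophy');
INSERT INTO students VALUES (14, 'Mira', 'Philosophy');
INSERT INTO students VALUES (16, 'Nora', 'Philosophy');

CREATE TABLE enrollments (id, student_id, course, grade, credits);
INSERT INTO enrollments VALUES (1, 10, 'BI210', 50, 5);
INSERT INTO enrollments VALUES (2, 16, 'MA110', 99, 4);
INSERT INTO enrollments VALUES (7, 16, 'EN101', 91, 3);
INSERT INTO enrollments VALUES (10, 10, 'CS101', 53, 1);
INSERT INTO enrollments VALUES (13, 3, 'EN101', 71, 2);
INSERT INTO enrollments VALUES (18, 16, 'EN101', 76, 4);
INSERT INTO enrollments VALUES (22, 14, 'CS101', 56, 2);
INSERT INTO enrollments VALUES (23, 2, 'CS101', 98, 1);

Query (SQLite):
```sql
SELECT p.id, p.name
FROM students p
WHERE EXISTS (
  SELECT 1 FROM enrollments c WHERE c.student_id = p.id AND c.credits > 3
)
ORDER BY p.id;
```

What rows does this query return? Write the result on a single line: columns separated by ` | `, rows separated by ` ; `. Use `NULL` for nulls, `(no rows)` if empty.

For each students row, check whether any enrollments with matching student_id has credits > 3.
Keep rows where that is true.

10 | Pia ; 16 | Nora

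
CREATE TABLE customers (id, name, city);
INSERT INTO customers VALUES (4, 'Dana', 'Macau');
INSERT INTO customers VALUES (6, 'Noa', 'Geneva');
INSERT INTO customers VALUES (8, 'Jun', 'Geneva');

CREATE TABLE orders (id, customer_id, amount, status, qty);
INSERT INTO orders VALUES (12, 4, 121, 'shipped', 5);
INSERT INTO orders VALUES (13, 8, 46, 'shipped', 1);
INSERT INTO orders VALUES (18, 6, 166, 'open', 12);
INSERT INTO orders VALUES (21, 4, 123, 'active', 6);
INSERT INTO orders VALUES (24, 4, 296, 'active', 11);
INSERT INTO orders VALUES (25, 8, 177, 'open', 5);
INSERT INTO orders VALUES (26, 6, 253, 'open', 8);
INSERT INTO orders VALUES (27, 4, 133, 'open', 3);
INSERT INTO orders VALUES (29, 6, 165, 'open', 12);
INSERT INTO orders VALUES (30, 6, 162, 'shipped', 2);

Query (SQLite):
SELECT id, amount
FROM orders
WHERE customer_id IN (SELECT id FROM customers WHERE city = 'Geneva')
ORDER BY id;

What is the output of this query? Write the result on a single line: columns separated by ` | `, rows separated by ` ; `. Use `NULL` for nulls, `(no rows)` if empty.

13 | 46 ; 18 | 166 ; 25 | 177 ; 26 | 253 ; 29 | 165 ; 30 | 162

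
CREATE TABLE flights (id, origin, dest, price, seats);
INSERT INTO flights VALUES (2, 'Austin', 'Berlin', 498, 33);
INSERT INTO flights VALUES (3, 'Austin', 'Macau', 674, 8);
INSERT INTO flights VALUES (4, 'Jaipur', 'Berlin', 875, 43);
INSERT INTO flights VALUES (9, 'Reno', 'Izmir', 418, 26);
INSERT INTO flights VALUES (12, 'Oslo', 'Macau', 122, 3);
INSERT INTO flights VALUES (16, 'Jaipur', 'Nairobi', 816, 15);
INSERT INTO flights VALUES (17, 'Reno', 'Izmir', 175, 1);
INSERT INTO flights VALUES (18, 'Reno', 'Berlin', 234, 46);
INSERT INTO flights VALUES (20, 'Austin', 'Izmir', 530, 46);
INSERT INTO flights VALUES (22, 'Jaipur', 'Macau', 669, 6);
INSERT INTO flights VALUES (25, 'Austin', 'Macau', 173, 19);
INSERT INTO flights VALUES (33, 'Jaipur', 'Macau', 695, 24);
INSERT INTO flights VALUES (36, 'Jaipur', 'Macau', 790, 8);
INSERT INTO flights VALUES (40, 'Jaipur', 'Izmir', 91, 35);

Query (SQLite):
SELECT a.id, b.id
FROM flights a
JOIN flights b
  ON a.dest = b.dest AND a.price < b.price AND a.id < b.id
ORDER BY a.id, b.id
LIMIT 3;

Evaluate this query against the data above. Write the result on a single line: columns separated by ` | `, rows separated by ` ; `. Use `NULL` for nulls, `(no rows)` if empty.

Pairs (a,b) with same dest, a.price < b.price, a.id < b.id.
dest groups: Berlin:{2,4,18} Izmir:{9,17,20,40} Macau:{3,12,22,25,33,36} Nairobi:{16}
Ordered by (a.id, b.id); first 3.

2 | 4 ; 3 | 33 ; 3 | 36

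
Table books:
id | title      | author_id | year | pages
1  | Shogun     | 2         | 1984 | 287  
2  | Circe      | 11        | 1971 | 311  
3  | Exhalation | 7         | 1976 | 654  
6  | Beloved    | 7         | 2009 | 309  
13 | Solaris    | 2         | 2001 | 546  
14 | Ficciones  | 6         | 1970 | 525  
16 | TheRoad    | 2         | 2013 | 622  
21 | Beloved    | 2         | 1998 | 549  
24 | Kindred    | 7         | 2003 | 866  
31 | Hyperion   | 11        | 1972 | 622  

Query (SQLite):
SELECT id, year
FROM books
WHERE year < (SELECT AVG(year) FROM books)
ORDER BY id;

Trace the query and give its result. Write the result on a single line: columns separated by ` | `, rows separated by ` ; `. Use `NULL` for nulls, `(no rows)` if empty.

1 | 1984 ; 2 | 1971 ; 3 | 1976 ; 14 | 1970 ; 31 | 1972

Scalar subquery: AVG(year) over all books rows = 1989.7.
Keep rows where year < that value.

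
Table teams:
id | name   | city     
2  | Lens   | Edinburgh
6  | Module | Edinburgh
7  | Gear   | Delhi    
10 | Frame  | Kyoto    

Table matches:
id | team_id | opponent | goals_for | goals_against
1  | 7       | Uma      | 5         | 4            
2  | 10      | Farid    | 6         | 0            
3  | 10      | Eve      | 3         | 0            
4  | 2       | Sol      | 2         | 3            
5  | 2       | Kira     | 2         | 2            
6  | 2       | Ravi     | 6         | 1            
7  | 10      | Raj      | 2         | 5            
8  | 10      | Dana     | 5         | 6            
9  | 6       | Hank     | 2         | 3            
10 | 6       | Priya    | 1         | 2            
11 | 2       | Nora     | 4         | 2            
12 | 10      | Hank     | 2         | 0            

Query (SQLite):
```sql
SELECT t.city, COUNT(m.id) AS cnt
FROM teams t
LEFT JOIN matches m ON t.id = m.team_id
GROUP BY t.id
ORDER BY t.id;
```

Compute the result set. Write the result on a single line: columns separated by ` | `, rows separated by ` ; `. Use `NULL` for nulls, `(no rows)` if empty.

Edinburgh | 4 ; Edinburgh | 2 ; Delhi | 1 ; Kyoto | 5

LEFT JOIN keeps every teams row; unmatched ones get NULL for matches columns.
Group by teams.id and compute COUNT(m.id). COUNT(col) of an all-NULL group is 0.
  2: ids {4, 5, 6, 11} → COUNT(m.id)=4
  6: ids {9, 10} → COUNT(m.id)=2
  7: ids {1} → COUNT(m.id)=1
  10: ids {2, 3, 7, 8, 12} → COUNT(m.id)=5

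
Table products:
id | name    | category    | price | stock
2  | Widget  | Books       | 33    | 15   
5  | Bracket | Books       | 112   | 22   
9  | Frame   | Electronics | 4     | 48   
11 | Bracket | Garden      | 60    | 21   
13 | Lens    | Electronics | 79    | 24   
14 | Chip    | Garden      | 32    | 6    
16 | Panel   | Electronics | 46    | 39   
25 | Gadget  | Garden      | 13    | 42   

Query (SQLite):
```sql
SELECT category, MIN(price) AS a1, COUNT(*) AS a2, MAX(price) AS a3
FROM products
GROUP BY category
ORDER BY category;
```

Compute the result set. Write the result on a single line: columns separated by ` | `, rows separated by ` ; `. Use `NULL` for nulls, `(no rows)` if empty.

Books | 33 | 2 | 112 ; Electronics | 4 | 3 | 79 ; Garden | 13 | 3 | 60

Group products by category.
Per group compute: MIN(price), COUNT(*), MAX(price).
  Books: ids {2, 5} → MIN(price)=33, COUNT(*)=2, MAX(price)=112
  Electronics: ids {9, 13, 16} → MIN(price)=4, COUNT(*)=3, MAX(price)=79
  Garden: ids {11, 14, 25} → MIN(price)=13, COUNT(*)=3, MAX(price)=60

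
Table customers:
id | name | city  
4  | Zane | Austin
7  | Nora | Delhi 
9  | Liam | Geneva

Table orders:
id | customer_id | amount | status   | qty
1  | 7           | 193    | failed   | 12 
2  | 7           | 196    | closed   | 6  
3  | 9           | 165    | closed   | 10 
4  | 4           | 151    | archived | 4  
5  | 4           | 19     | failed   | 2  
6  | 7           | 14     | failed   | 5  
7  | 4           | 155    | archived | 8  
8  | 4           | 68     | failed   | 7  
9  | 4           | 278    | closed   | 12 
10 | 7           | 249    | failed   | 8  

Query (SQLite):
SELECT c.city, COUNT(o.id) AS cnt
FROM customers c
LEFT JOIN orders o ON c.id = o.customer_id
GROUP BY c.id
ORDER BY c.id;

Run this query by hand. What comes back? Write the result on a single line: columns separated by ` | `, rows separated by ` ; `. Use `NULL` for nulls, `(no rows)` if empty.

Austin | 5 ; Delhi | 4 ; Geneva | 1

LEFT JOIN keeps every customers row; unmatched ones get NULL for orders columns.
Group by customers.id and compute COUNT(o.id). COUNT(col) of an all-NULL group is 0.
  4: ids {4, 5, 7, 8, 9} → COUNT(o.id)=5
  7: ids {1, 2, 6, 10} → COUNT(o.id)=4
  9: ids {3} → COUNT(o.id)=1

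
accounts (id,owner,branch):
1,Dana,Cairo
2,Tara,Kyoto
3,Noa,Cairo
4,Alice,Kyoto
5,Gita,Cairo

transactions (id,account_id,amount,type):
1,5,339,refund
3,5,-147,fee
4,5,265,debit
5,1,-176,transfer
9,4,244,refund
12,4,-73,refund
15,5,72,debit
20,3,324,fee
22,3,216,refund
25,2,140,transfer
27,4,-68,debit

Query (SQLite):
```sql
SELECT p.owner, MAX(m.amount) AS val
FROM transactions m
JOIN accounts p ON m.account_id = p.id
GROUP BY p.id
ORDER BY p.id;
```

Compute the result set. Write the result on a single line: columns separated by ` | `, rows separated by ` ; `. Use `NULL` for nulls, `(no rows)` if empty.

Join each transactions row to its accounts via account_id.
Group joined rows by accounts.id; compute MAX(m.amount) per group.
  1: ids {5} → MAX(m.amount)=-176
  2: ids {25} → MAX(m.amount)=140
  3: ids {20, 22} → MAX(m.amount)=324
  4: ids {9, 12, 27} → MAX(m.amount)=244
  5: ids {1, 3, 4, 15} → MAX(m.amount)=339

Dana | -176 ; Tara | 140 ; Noa | 324 ; Alice | 244 ; Gita | 339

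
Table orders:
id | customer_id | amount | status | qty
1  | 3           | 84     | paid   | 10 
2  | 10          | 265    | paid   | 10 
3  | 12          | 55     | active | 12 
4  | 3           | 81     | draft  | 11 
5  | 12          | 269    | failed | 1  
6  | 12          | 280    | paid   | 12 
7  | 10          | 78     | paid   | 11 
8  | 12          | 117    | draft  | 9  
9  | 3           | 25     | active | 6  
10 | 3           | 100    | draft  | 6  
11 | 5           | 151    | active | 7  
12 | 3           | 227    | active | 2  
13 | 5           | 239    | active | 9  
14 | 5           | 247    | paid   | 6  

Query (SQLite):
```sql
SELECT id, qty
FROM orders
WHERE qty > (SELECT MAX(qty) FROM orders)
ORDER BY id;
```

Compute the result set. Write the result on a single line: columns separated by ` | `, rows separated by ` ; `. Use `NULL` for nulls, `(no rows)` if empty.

(no rows)

Scalar subquery: MAX(qty) over all orders rows = 12.
Keep rows where qty > that value.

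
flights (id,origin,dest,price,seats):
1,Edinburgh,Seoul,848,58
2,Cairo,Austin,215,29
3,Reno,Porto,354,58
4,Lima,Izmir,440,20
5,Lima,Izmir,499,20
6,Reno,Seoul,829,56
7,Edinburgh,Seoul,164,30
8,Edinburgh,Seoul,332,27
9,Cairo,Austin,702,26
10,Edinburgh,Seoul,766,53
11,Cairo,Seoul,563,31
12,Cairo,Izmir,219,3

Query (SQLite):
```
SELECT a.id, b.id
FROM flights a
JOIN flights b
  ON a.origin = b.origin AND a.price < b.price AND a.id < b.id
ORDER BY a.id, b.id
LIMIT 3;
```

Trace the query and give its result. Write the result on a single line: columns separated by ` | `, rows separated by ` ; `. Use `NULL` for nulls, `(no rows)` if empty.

Pairs (a,b) with same origin, a.price < b.price, a.id < b.id.
origin groups: Cairo:{2,9,11,12} Edinburgh:{1,7,8,10} Lima:{4,5} Reno:{3,6}
Ordered by (a.id, b.id); first 3.

2 | 9 ; 2 | 11 ; 2 | 12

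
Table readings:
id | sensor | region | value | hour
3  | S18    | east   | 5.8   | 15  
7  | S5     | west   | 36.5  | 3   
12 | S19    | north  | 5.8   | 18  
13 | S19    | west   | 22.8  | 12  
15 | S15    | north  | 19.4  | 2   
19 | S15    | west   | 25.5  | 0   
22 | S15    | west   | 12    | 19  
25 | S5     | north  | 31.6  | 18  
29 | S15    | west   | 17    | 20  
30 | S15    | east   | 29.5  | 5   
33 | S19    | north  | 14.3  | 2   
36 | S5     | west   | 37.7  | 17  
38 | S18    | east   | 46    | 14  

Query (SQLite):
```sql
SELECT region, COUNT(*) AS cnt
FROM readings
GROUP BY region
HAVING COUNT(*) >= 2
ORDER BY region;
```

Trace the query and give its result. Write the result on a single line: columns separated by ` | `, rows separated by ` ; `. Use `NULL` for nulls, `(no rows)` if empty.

Partition readings by region; compute COUNT(*) within each group.
HAVING: keep groups with count ≥ 2.
  east: ids {3, 30, 38} → COUNT(*)=3
  north: ids {12, 15, 25, 33} → COUNT(*)=4
  west: ids {7, 13, 19, 22, 29, 36} → COUNT(*)=6

east | 3 ; north | 4 ; west | 6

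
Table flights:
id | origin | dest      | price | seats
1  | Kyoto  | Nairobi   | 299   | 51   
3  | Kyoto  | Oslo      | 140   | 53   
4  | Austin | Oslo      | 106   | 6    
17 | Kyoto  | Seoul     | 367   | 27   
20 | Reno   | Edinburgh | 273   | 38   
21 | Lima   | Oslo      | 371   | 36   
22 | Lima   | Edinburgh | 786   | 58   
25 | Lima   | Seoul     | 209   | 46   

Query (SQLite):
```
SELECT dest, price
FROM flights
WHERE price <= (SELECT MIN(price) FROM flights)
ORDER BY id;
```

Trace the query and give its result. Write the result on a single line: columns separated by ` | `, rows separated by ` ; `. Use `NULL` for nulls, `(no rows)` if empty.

Scalar subquery: MIN(price) over all flights rows = 106.
Keep rows where price <= that value.

Oslo | 106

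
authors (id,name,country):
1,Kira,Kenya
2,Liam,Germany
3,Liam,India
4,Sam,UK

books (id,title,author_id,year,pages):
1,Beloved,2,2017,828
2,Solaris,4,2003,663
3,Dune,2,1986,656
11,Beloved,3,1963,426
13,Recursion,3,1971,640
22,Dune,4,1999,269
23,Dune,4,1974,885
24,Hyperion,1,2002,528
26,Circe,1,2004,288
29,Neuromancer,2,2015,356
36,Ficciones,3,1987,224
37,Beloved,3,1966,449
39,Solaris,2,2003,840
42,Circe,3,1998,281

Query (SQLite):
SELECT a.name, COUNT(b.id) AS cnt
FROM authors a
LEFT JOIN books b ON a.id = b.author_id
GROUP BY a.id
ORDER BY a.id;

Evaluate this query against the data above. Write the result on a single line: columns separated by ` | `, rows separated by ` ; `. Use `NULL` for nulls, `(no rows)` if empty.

Kira | 2 ; Liam | 4 ; Liam | 5 ; Sam | 3

LEFT JOIN keeps every authors row; unmatched ones get NULL for books columns.
Group by authors.id and compute COUNT(b.id). COUNT(col) of an all-NULL group is 0.
  1: ids {24, 26} → COUNT(b.id)=2
  2: ids {1, 3, 29, 39} → COUNT(b.id)=4
  3: ids {11, 13, 36, 37, 42} → COUNT(b.id)=5
  4: ids {2, 22, 23} → COUNT(b.id)=3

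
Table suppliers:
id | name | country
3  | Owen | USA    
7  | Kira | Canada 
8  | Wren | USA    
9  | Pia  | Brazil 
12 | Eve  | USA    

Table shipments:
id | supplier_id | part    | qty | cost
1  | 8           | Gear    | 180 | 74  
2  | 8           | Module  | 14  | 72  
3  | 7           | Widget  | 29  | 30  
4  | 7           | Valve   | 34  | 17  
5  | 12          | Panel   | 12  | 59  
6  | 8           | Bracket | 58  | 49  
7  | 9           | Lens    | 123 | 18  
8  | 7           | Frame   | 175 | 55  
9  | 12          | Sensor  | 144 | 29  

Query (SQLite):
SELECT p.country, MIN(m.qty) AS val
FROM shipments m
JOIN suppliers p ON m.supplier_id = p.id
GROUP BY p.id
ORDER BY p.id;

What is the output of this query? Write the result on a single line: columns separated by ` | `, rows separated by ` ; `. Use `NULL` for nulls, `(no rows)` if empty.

Canada | 29 ; USA | 14 ; Brazil | 123 ; USA | 12

Join each shipments row to its suppliers via supplier_id.
Group joined rows by suppliers.id; compute MIN(m.qty) per group.
  7: ids {3, 4, 8} → MIN(m.qty)=29
  8: ids {1, 2, 6} → MIN(m.qty)=14
  9: ids {7} → MIN(m.qty)=123
  12: ids {5, 9} → MIN(m.qty)=12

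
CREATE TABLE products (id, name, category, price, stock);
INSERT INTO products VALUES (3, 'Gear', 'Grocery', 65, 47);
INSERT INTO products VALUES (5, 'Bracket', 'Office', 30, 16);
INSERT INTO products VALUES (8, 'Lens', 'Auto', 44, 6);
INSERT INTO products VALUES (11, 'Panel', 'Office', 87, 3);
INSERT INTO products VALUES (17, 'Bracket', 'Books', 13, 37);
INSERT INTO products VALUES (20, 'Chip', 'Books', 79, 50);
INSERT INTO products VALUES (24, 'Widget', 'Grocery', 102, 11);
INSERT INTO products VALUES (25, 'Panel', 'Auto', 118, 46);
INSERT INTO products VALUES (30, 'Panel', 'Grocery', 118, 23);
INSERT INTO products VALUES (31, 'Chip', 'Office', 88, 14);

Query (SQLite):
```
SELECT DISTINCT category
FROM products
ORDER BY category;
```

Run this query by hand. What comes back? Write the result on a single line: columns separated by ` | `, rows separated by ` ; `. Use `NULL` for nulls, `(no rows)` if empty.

Collect distinct category values from products.

Auto ; Books ; Grocery ; Office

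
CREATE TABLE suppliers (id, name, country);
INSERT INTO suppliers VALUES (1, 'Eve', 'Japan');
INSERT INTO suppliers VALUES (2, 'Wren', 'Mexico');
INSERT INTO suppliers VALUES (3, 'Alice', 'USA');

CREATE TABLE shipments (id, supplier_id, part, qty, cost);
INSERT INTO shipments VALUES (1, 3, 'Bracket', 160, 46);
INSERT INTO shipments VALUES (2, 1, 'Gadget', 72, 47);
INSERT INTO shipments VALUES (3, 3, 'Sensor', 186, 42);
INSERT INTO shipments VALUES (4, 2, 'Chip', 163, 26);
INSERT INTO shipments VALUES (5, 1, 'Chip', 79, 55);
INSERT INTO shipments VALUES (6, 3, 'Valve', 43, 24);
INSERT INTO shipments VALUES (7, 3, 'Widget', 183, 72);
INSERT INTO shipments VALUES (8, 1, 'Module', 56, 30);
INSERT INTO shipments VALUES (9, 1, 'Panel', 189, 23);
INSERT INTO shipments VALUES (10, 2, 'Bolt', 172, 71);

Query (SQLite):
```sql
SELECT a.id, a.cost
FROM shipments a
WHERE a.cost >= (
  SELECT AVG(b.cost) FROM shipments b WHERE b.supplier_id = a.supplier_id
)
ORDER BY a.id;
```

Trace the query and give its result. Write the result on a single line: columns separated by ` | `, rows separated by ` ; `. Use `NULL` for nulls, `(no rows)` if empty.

For each shipments row a, compute AVG(cost) over rows sharing a.supplier_id.
Keep row a if a.cost >= that per-group AVG.
  supplier_id=1: AVG(cost) = 38.75
  supplier_id=2: AVG(cost) = 48.5
  supplier_id=3: AVG(cost) = 46.0

1 | 46 ; 2 | 47 ; 5 | 55 ; 7 | 72 ; 10 | 71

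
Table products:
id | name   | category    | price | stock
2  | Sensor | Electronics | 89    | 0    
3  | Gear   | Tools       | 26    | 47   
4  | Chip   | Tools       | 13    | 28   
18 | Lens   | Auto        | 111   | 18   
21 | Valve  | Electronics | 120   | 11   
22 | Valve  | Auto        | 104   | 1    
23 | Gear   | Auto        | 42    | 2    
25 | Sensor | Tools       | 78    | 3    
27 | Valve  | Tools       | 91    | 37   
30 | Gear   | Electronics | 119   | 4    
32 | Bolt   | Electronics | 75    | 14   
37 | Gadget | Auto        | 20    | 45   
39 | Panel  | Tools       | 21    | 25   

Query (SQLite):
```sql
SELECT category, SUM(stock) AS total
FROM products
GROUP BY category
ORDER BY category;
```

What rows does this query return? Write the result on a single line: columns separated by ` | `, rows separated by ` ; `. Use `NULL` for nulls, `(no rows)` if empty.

Auto | 66 ; Electronics | 29 ; Tools | 140

Partition products by category; compute SUM(stock) within each group.
  Auto: ids {18, 22, 23, 37} → SUM(stock)=66
  Electronics: ids {2, 21, 30, 32} → SUM(stock)=29
  Tools: ids {3, 4, 25, 27, 39} → SUM(stock)=140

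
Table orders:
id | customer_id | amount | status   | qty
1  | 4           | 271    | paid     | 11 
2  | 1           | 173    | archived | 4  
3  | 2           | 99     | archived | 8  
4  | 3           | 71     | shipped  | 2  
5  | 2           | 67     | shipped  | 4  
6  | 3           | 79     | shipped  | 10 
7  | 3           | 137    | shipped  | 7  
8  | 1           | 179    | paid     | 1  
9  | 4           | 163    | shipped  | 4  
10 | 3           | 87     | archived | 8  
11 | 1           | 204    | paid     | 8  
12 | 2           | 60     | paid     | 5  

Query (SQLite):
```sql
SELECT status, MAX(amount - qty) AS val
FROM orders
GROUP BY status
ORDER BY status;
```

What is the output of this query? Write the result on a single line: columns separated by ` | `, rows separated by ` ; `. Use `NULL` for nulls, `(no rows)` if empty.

For each row compute amount - qty.
Group by status; take MAX of the expression per group.
  archived: ids {2, 3, 10} → MAX(amount - qty)=169
  paid: ids {1, 8, 11, 12} → MAX(amount - qty)=260
  shipped: ids {4, 5, 6, 7, 9} → MAX(amount - qty)=159

archived | 169 ; paid | 260 ; shipped | 159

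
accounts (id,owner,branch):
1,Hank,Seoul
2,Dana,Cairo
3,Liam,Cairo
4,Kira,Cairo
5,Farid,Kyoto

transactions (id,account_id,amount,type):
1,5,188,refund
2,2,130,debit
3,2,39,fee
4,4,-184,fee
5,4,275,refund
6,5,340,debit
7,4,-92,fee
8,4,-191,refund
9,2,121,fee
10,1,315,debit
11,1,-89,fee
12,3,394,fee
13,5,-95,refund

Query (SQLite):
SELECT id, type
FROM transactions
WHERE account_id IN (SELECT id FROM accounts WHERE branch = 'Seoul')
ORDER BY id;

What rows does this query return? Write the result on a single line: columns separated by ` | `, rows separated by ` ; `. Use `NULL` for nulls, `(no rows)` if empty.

Inner query: accounts.id where branch = 'Seoul'.
Outer: keep transactions rows whose account_id is in that set.
Inner query → {1}

10 | debit ; 11 | fee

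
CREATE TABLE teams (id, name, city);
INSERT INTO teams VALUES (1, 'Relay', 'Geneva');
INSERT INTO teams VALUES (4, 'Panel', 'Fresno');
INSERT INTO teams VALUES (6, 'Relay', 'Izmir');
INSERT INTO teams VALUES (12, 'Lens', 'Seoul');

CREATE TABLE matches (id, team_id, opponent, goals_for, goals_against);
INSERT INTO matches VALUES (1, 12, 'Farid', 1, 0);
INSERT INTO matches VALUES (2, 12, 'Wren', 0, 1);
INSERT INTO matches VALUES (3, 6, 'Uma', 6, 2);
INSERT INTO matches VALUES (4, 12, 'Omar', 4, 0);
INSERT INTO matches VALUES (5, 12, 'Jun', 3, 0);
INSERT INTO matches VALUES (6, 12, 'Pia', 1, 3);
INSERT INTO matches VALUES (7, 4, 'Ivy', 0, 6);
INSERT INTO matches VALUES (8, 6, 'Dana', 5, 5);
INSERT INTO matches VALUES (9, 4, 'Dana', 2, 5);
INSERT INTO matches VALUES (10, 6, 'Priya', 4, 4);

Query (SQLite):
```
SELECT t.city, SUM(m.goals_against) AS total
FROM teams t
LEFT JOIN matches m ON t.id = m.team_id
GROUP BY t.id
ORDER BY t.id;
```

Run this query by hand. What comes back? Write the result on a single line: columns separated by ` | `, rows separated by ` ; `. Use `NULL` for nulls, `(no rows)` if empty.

LEFT JOIN keeps every teams row; unmatched ones get NULL for matches columns.
Group by teams.id and compute SUM(m.goals_against). SUM over an all-NULL group is NULL.
  1: ids {—} → SUM(m.goals_against)=NULL
  4: ids {7, 9} → SUM(m.goals_against)=11
  6: ids {3, 8, 10} → SUM(m.goals_against)=11
  12: ids {1, 2, 4, 5, 6} → SUM(m.goals_against)=4

Geneva | NULL ; Fresno | 11 ; Izmir | 11 ; Seoul | 4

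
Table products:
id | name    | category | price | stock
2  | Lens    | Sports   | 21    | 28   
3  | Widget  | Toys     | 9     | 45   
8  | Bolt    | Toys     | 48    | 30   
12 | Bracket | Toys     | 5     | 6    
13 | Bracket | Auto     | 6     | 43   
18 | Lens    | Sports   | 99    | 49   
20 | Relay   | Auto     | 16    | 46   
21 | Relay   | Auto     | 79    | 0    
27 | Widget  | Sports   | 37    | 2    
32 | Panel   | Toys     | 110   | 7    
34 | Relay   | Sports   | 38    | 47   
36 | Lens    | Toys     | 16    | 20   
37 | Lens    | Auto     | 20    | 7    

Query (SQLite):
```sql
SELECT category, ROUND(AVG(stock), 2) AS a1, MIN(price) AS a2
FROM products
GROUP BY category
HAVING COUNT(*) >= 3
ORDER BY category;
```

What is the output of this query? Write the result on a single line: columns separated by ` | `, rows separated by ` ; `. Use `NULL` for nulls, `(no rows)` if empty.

Auto | 24 | 6 ; Sports | 31.5 | 21 ; Toys | 21.6 | 5

Group products by category.
Per group compute: ROUND(AVG(stock), 2), MIN(price).
HAVING: drop groups with fewer than 3 rows.
  Auto: ids {13, 20, 21, 37} → ROUND(AVG(stock), 2)=24, MIN(price)=6
  Sports: ids {2, 18, 27, 34} → ROUND(AVG(stock), 2)=31.5, MIN(price)=21
  Toys: ids {3, 8, 12, 32, 36} → ROUND(AVG(stock), 2)=21.6, MIN(price)=5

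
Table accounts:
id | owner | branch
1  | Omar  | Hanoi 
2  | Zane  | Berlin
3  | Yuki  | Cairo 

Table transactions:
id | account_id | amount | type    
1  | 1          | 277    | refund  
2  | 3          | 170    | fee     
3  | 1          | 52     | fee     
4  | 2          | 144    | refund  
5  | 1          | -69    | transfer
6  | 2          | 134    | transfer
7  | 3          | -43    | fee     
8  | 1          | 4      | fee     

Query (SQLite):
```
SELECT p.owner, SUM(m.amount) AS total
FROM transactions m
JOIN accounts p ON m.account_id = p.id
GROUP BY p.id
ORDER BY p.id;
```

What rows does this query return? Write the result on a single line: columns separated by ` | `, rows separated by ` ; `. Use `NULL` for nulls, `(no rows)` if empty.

Omar | 264 ; Zane | 278 ; Yuki | 127

Join each transactions row to its accounts via account_id.
Group joined rows by accounts.id; compute SUM(m.amount) per group.
  1: ids {1, 3, 5, 8} → SUM(m.amount)=264
  2: ids {4, 6} → SUM(m.amount)=278
  3: ids {2, 7} → SUM(m.amount)=127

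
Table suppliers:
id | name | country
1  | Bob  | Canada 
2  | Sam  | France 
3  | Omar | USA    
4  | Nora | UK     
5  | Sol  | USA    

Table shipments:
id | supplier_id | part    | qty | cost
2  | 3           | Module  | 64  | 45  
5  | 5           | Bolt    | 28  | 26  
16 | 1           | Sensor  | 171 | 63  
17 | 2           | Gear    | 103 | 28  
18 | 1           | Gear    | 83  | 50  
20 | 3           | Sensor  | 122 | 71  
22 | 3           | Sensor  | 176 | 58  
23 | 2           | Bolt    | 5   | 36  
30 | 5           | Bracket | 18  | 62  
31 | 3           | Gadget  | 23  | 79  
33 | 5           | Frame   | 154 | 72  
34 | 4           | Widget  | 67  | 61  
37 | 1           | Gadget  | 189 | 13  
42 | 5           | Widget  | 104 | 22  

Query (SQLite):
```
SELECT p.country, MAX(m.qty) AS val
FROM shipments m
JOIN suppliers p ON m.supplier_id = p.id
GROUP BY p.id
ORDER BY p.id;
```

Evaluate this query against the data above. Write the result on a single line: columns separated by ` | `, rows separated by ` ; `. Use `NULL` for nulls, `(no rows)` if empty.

Canada | 189 ; France | 103 ; USA | 176 ; UK | 67 ; USA | 154

Join each shipments row to its suppliers via supplier_id.
Group joined rows by suppliers.id; compute MAX(m.qty) per group.
  1: ids {16, 18, 37} → MAX(m.qty)=189
  2: ids {17, 23} → MAX(m.qty)=103
  3: ids {2, 20, 22, 31} → MAX(m.qty)=176
  4: ids {34} → MAX(m.qty)=67
  5: ids {5, 30, 33, 42} → MAX(m.qty)=154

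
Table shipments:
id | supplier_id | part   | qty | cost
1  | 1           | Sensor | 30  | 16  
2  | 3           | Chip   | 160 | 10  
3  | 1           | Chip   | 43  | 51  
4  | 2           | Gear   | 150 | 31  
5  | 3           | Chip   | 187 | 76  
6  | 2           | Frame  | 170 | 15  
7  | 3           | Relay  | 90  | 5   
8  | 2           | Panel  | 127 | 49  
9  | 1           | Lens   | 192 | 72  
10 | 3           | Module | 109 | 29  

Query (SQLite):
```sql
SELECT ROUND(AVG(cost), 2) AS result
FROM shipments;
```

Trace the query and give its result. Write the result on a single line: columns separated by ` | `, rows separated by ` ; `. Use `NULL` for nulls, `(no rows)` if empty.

35.4

All cost values: [16, 10, 51, 31, 76, 15, 5, 49, 72, 29].
AVG = 354 / 10 (rounded to 2 dp).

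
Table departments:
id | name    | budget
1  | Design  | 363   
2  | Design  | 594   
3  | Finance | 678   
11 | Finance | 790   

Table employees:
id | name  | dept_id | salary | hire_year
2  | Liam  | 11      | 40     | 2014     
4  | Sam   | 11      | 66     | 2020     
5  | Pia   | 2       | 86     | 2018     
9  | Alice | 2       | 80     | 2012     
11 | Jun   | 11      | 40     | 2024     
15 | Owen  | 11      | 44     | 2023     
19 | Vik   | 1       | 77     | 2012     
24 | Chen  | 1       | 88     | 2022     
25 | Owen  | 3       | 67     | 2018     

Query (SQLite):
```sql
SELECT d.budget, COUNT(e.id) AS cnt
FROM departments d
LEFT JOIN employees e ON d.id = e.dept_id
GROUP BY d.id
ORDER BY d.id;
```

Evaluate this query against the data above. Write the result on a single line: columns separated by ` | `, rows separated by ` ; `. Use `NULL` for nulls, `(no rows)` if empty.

LEFT JOIN keeps every departments row; unmatched ones get NULL for employees columns.
Group by departments.id and compute COUNT(e.id). COUNT(col) of an all-NULL group is 0.
  1: ids {19, 24} → COUNT(e.id)=2
  2: ids {5, 9} → COUNT(e.id)=2
  3: ids {25} → COUNT(e.id)=1
  11: ids {2, 4, 11, 15} → COUNT(e.id)=4

363 | 2 ; 594 | 2 ; 678 | 1 ; 790 | 4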